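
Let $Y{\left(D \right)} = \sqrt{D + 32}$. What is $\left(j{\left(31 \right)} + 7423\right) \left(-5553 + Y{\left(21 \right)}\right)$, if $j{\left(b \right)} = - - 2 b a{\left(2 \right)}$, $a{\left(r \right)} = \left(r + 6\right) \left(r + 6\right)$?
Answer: $-63254223 + 11391 \sqrt{53} \approx -6.3171 \cdot 10^{7}$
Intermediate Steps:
$a{\left(r \right)} = \left(6 + r\right)^{2}$ ($a{\left(r \right)} = \left(6 + r\right) \left(6 + r\right) = \left(6 + r\right)^{2}$)
$Y{\left(D \right)} = \sqrt{32 + D}$
$j{\left(b \right)} = 128 b$ ($j{\left(b \right)} = - - 2 b \left(6 + 2\right)^{2} = - - 2 b 8^{2} = - - 2 b 64 = - \left(-128\right) b = 128 b$)
$\left(j{\left(31 \right)} + 7423\right) \left(-5553 + Y{\left(21 \right)}\right) = \left(128 \cdot 31 + 7423\right) \left(-5553 + \sqrt{32 + 21}\right) = \left(3968 + 7423\right) \left(-5553 + \sqrt{53}\right) = 11391 \left(-5553 + \sqrt{53}\right) = -63254223 + 11391 \sqrt{53}$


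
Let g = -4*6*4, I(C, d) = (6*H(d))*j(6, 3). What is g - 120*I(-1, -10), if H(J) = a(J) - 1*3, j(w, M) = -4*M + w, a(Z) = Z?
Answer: -56256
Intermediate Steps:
j(w, M) = w - 4*M
H(J) = -3 + J (H(J) = J - 1*3 = J - 3 = -3 + J)
I(C, d) = 108 - 36*d (I(C, d) = (6*(-3 + d))*(6 - 4*3) = (-18 + 6*d)*(6 - 12) = (-18 + 6*d)*(-6) = 108 - 36*d)
g = -96 (g = -24*4 = -96)
g - 120*I(-1, -10) = -96 - 120*(108 - 36*(-10)) = -96 - 120*(108 + 360) = -96 - 120*468 = -96 - 56160 = -56256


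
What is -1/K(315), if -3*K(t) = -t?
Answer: -1/105 ≈ -0.0095238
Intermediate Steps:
K(t) = t/3 (K(t) = -(-1)*t/3 = t/3)
-1/K(315) = -1/((⅓)*315) = -1/105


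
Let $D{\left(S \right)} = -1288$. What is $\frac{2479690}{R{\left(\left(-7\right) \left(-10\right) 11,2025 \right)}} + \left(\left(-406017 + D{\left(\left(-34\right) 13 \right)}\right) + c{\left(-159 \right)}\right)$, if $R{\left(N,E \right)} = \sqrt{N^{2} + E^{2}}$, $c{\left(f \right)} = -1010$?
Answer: $-408315 + \frac{495938 \sqrt{187741}}{187741} \approx -4.0717 \cdot 10^{5}$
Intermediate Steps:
$R{\left(N,E \right)} = \sqrt{E^{2} + N^{2}}$
$\frac{2479690}{R{\left(\left(-7\right) \left(-10\right) 11,2025 \right)}} + \left(\left(-406017 + D{\left(\left(-34\right) 13 \right)}\right) + c{\left(-159 \right)}\right) = \frac{2479690}{\sqrt{2025^{2} + \left(\left(-7\right) \left(-10\right) 11\right)^{2}}} - 408315 = \frac{2479690}{\sqrt{4100625 + \left(70 \cdot 11\right)^{2}}} - 408315 = \frac{2479690}{\sqrt{4100625 + 770^{2}}} - 408315 = \frac{2479690}{\sqrt{4100625 + 592900}} - 408315 = \frac{2479690}{\sqrt{4693525}} - 408315 = \frac{2479690}{5 \sqrt{187741}} - 408315 = 2479690 \frac{\sqrt{187741}}{938705} - 408315 = \frac{495938 \sqrt{187741}}{187741} - 408315 = -408315 + \frac{495938 \sqrt{187741}}{187741}$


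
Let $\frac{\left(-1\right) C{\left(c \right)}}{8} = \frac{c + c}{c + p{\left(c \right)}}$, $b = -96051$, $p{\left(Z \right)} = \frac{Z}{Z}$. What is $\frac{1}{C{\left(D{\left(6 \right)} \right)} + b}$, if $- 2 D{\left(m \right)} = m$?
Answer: $- \frac{1}{96075} \approx -1.0409 \cdot 10^{-5}$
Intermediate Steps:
$p{\left(Z \right)} = 1$
$D{\left(m \right)} = - \frac{m}{2}$
$C{\left(c \right)} = - \frac{16 c}{1 + c}$ ($C{\left(c \right)} = - 8 \frac{c + c}{c + 1} = - 8 \frac{2 c}{1 + c} = - \frac{16 c}{1 + c}$)
$\frac{1}{C{\left(D{\left(6 \right)} \right)} + b} = \frac{1}{- \frac{16 \left(\left(- \frac{1}{2}\right) 6\right)}{1 - 3} - 96051} = \frac{1}{\left(-16\right) \left(-3\right) \frac{1}{1 - 3} - 96051} = \frac{1}{\left(-16\right) \left(-3\right) \frac{1}{-2} - 96051} = \frac{1}{\left(-16\right) \left(-3\right) \left(- \frac{1}{2}\right) - 96051} = \frac{1}{-24 - 96051} = \frac{1}{-96075} = - \frac{1}{96075}$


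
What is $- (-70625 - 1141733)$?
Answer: $1212358$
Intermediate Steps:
$- (-70625 - 1141733) = \left(-1\right) \left(-1212358\right) = 1212358$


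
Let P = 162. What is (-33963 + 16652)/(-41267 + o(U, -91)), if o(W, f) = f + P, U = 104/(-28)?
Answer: 17311/41196 ≈ 0.42021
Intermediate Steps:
U = -26/7 (U = 104*(-1/28) = -26/7 ≈ -3.7143)
o(W, f) = 162 + f (o(W, f) = f + 162 = 162 + f)
(-33963 + 16652)/(-41267 + o(U, -91)) = (-33963 + 16652)/(-41267 + (162 - 91)) = -17311/(-41267 + 71) = -17311/(-41196) = -17311*(-1/41196) = 17311/41196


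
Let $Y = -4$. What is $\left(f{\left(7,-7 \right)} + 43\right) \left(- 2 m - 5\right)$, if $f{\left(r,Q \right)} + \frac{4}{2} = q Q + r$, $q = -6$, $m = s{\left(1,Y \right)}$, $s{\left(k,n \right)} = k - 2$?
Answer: $-270$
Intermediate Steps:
$s{\left(k,n \right)} = -2 + k$
$m = -1$ ($m = -2 + 1 = -1$)
$f{\left(r,Q \right)} = -2 + r - 6 Q$ ($f{\left(r,Q \right)} = -2 - \left(- r + 6 Q\right) = -2 + r - 6 Q$)
$\left(f{\left(7,-7 \right)} + 43\right) \left(- 2 m - 5\right) = \left(\left(-2 + 7 - -42\right) + 43\right) \left(\left(-2\right) \left(-1\right) - 5\right) = \left(\left(-2 + 7 + 42\right) + 43\right) \left(2 - 5\right) = \left(47 + 43\right) \left(-3\right) = 90 \left(-3\right) = -270$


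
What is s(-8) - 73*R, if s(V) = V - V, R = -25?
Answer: 1825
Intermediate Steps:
s(V) = 0
s(-8) - 73*R = 0 - 73*(-25) = 0 + 1825 = 1825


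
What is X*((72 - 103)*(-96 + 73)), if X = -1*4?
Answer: -2852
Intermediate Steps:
X = -4
X*((72 - 103)*(-96 + 73)) = -4*(72 - 103)*(-96 + 73) = -(-124)*(-23) = -4*713 = -2852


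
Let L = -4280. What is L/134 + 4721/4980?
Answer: -10340893/333660 ≈ -30.992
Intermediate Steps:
L/134 + 4721/4980 = -4280/134 + 4721/4980 = -4280*1/134 + 4721*(1/4980) = -2140/67 + 4721/4980 = -10340893/333660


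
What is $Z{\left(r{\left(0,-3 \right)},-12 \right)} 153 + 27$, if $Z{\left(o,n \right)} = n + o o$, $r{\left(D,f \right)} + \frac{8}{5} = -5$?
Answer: $\frac{121392}{25} \approx 4855.7$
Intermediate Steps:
$r{\left(D,f \right)} = - \frac{33}{5}$ ($r{\left(D,f \right)} = - \frac{8}{5} - 5 = - \frac{33}{5}$)
$Z{\left(o,n \right)} = n + o^{2}$
$Z{\left(r{\left(0,-3 \right)},-12 \right)} 153 + 27 = \left(-12 + \left(- \frac{33}{5}\right)^{2}\right) 153 + 27 = \left(-12 + \frac{1089}{25}\right) 153 + 27 = \frac{789}{25} \cdot 153 + 27 = \frac{120717}{25} + 27 = \frac{121392}{25}$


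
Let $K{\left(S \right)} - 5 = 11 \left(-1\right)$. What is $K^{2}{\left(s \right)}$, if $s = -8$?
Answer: $36$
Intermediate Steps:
$K{\left(S \right)} = -6$ ($K{\left(S \right)} = 5 + 11 \left(-1\right) = 5 - 11 = -6$)
$K^{2}{\left(s \right)} = \left(-6\right)^{2} = 36$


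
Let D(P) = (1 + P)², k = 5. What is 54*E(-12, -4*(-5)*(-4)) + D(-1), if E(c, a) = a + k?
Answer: -4050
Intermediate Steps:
E(c, a) = 5 + a (E(c, a) = a + 5 = 5 + a)
54*E(-12, -4*(-5)*(-4)) + D(-1) = 54*(5 - 4*(-5)*(-4)) + (1 - 1)² = 54*(5 + 20*(-4)) + 0² = 54*(5 - 80) + 0 = 54*(-75) + 0 = -4050 + 0 = -4050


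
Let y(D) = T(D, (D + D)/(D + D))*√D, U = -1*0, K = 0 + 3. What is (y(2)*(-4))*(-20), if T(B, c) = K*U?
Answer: 0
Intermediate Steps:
K = 3
U = 0
T(B, c) = 0 (T(B, c) = 3*0 = 0)
y(D) = 0 (y(D) = 0*√D = 0)
(y(2)*(-4))*(-20) = (0*(-4))*(-20) = 0*(-20) = 0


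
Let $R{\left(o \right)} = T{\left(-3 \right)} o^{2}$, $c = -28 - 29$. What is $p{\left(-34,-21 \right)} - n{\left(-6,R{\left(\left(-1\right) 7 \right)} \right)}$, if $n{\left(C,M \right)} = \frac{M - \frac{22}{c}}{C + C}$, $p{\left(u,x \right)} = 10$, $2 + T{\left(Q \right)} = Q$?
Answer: $- \frac{7103}{684} \approx -10.385$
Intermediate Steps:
$T{\left(Q \right)} = -2 + Q$
$c = -57$
$R{\left(o \right)} = - 5 o^{2}$ ($R{\left(o \right)} = \left(-2 - 3\right) o^{2} = - 5 o^{2}$)
$n{\left(C,M \right)} = \frac{\frac{22}{57} + M}{2 C}$ ($n{\left(C,M \right)} = \frac{M - \frac{22}{-57}}{C + C} = \frac{M - - \frac{22}{57}}{2 C} = \left(M + \frac{22}{57}\right) \frac{1}{2 C} = \left(\frac{22}{57} + M\right) \frac{1}{2 C} = \frac{\frac{22}{57} + M}{2 C}$)
$p{\left(-34,-21 \right)} - n{\left(-6,R{\left(\left(-1\right) 7 \right)} \right)} = 10 - \frac{22 + 57 \left(- 5 \left(\left(-1\right) 7\right)^{2}\right)}{114 \left(-6\right)} = 10 - \frac{1}{114} \left(- \frac{1}{6}\right) \left(22 + 57 \left(- 5 \left(-7\right)^{2}\right)\right) = 10 - \frac{1}{114} \left(- \frac{1}{6}\right) \left(22 + 57 \left(\left(-5\right) 49\right)\right) = 10 - \frac{1}{114} \left(- \frac{1}{6}\right) \left(22 + 57 \left(-245\right)\right) = 10 - \frac{1}{114} \left(- \frac{1}{6}\right) \left(22 - 13965\right) = 10 - \frac{1}{114} \left(- \frac{1}{6}\right) \left(-13943\right) = 10 - \frac{13943}{684} = - \frac{7103}{684}$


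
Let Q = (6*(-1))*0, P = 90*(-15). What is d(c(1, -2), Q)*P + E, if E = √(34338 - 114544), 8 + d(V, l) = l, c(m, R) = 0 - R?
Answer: 10800 + I*√80206 ≈ 10800.0 + 283.21*I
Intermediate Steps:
c(m, R) = -R
P = -1350
Q = 0 (Q = -6*0 = 0)
d(V, l) = -8 + l
E = I*√80206 (E = √(-80206) = I*√80206 ≈ 283.21*I)
d(c(1, -2), Q)*P + E = (-8 + 0)*(-1350) + I*√80206 = -8*(-1350) + I*√80206 = 10800 + I*√80206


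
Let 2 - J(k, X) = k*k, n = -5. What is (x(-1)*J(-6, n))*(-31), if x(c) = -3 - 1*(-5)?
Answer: 2108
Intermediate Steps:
J(k, X) = 2 - k**2 (J(k, X) = 2 - k*k = 2 - k**2)
x(c) = 2 (x(c) = -3 + 5 = 2)
(x(-1)*J(-6, n))*(-31) = (2*(2 - 1*(-6)**2))*(-31) = (2*(2 - 1*36))*(-31) = (2*(2 - 36))*(-31) = (2*(-34))*(-31) = -68*(-31) = 2108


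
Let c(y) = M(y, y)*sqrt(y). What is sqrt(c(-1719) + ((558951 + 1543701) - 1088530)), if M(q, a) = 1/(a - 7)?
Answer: sqrt(3021146511272 - 5178*I*sqrt(191))/1726 ≈ 1007.0 - 1.1927e-5*I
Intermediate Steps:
M(q, a) = 1/(-7 + a)
c(y) = sqrt(y)/(-7 + y)
sqrt(c(-1719) + ((558951 + 1543701) - 1088530)) = sqrt(sqrt(-1719)/(-7 - 1719) + ((558951 + 1543701) - 1088530)) = sqrt((3*I*sqrt(191))/(-1726) + (2102652 - 1088530)) = sqrt((3*I*sqrt(191))*(-1/1726) + 1014122) = sqrt(-3*I*sqrt(191)/1726 + 1014122) = sqrt(1014122 - 3*I*sqrt(191)/1726)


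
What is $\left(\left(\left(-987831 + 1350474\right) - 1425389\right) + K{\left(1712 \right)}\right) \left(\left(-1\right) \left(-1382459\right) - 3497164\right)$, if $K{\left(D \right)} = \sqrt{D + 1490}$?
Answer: $2247394279930 - 2114705 \sqrt{3202} \approx 2.2473 \cdot 10^{12}$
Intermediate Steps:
$K{\left(D \right)} = \sqrt{1490 + D}$
$\left(\left(\left(-987831 + 1350474\right) - 1425389\right) + K{\left(1712 \right)}\right) \left(\left(-1\right) \left(-1382459\right) - 3497164\right) = \left(\left(\left(-987831 + 1350474\right) - 1425389\right) + \sqrt{1490 + 1712}\right) \left(\left(-1\right) \left(-1382459\right) - 3497164\right) = \left(\left(362643 - 1425389\right) + \sqrt{3202}\right) \left(1382459 - 3497164\right) = \left(-1062746 + \sqrt{3202}\right) \left(-2114705\right) = 2247394279930 - 2114705 \sqrt{3202}$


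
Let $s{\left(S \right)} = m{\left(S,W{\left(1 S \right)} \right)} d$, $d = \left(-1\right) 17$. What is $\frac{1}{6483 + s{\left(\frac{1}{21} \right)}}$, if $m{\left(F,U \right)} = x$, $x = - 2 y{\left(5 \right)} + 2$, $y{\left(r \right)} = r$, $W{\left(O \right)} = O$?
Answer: $\frac{1}{6619} \approx 0.00015108$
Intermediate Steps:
$d = -17$
$x = -8$ ($x = \left(-2\right) 5 + 2 = -10 + 2 = -8$)
$m{\left(F,U \right)} = -8$
$s{\left(S \right)} = 136$ ($s{\left(S \right)} = \left(-8\right) \left(-17\right) = 136$)
$\frac{1}{6483 + s{\left(\frac{1}{21} \right)}} = \frac{1}{6483 + 136} = \frac{1}{6619}$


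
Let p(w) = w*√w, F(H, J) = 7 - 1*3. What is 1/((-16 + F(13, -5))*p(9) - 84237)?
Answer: -1/84561 ≈ -1.1826e-5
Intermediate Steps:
F(H, J) = 4 (F(H, J) = 7 - 3 = 4)
p(w) = w^(3/2)
1/((-16 + F(13, -5))*p(9) - 84237) = 1/((-16 + 4)*9^(3/2) - 84237) = 1/(-12*27 - 84237) = 1/(-324 - 84237) = 1/(-84561) = -1/84561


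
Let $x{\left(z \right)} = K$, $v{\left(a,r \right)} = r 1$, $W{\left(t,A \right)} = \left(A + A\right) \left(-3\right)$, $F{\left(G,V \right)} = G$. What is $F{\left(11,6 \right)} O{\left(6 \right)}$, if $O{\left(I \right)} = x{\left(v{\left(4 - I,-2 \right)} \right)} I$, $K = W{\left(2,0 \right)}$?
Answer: $0$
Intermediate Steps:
$W{\left(t,A \right)} = - 6 A$ ($W{\left(t,A \right)} = 2 A \left(-3\right) = - 6 A$)
$K = 0$ ($K = \left(-6\right) 0 = 0$)
$v{\left(a,r \right)} = r$
$x{\left(z \right)} = 0$
$O{\left(I \right)} = 0$ ($O{\left(I \right)} = 0 I = 0$)
$F{\left(11,6 \right)} O{\left(6 \right)} = 11 \cdot 0 = 0$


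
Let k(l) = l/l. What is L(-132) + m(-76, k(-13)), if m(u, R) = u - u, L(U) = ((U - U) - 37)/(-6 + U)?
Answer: 37/138 ≈ 0.26812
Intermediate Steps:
k(l) = 1
L(U) = -37/(-6 + U) (L(U) = (0 - 37)/(-6 + U) = -37/(-6 + U))
m(u, R) = 0
L(-132) + m(-76, k(-13)) = -37/(-6 - 132) + 0 = -37/(-138) + 0 = -37*(-1/138) + 0 = 37/138 + 0 = 37/138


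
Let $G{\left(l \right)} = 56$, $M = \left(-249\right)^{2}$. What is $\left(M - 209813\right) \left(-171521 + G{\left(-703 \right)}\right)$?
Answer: $25344584580$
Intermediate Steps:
$M = 62001$
$\left(M - 209813\right) \left(-171521 + G{\left(-703 \right)}\right) = \left(62001 - 209813\right) \left(-171521 + 56\right) = \left(-147812\right) \left(-171465\right) = 25344584580$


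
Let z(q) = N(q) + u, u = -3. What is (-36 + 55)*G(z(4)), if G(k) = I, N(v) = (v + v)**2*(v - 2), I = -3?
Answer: -57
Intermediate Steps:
N(v) = 4*v**2*(-2 + v) (N(v) = (2*v)**2*(-2 + v) = (4*v**2)*(-2 + v) = 4*v**2*(-2 + v))
z(q) = -3 + 4*q**2*(-2 + q) (z(q) = 4*q**2*(-2 + q) - 3 = -3 + 4*q**2*(-2 + q))
G(k) = -3
(-36 + 55)*G(z(4)) = (-36 + 55)*(-3) = 19*(-3) = -57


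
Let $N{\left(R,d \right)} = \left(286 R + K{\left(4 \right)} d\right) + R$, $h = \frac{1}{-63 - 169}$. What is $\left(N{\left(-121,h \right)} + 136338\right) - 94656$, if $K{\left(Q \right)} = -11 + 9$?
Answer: $\frac{806781}{116} \approx 6955.0$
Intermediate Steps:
$K{\left(Q \right)} = -2$
$h = - \frac{1}{232}$ ($h = \frac{1}{-232} = - \frac{1}{232} \approx -0.0043103$)
$N{\left(R,d \right)} = - 2 d + 287 R$ ($N{\left(R,d \right)} = \left(286 R - 2 d\right) + R = \left(- 2 d + 286 R\right) + R = - 2 d + 287 R$)
$\left(N{\left(-121,h \right)} + 136338\right) - 94656 = \left(\left(\left(-2\right) \left(- \frac{1}{232}\right) + 287 \left(-121\right)\right) + 136338\right) - 94656 = \left(\left(\frac{1}{116} - 34727\right) + 136338\right) - 94656 = \left(- \frac{4028331}{116} + 136338\right) - 94656 = \frac{11786877}{116} - 94656 = \frac{806781}{116}$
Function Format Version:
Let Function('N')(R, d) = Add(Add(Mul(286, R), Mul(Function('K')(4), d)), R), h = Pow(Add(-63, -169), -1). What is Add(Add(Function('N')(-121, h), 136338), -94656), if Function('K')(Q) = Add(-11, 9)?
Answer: Rational(806781, 116) ≈ 6955.0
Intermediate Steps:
Function('K')(Q) = -2
h = Rational(-1, 232) (h = Pow(-232, -1) = Rational(-1, 232) ≈ -0.0043103)
Function('N')(R, d) = Add(Mul(-2, d), Mul(287, R)) (Function('N')(R, d) = Add(Add(Mul(286, R), Mul(-2, d)), R) = Add(Add(Mul(-2, d), Mul(286, R)), R) = Add(Mul(-2, d), Mul(287, R)))
Add(Add(Function('N')(-121, h), 136338), -94656) = Add(Add(Add(Mul(-2, Rational(-1, 232)), Mul(287, -121)), 136338), -94656) = Add(Add(Add(Rational(1, 116), -34727), 136338), -94656) = Add(Add(Rational(-4028331, 116), 136338), -94656) = Add(Rational(11786877, 116), -94656) = Rational(806781, 116)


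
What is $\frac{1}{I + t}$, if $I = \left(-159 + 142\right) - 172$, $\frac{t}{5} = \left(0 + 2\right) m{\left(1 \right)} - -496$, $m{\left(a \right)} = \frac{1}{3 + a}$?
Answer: $\frac{2}{4587} \approx 0.00043601$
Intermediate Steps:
$t = \frac{4965}{2}$ ($t = 5 \left(\frac{0 + 2}{3 + 1} - -496\right) = 5 \left(\frac{2}{4} + 496\right) = 5 \left(2 \cdot \frac{1}{4} + 496\right) = 5 \left(\frac{1}{2} + 496\right) = 5 \cdot \frac{993}{2} = \frac{4965}{2} \approx 2482.5$)
$I = -189$ ($I = -17 - 172 = -189$)
$\frac{1}{I + t} = \frac{1}{-189 + \frac{4965}{2}} = \frac{1}{\frac{4587}{2}} = \frac{2}{4587}$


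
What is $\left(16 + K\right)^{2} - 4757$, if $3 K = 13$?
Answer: $- \frac{39092}{9} \approx -4343.6$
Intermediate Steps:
$K = \frac{13}{3}$ ($K = \frac{1}{3} \cdot 13 = \frac{13}{3} \approx 4.3333$)
$\left(16 + K\right)^{2} - 4757 = \left(16 + \frac{13}{3}\right)^{2} - 4757 = \left(\frac{61}{3}\right)^{2} - 4757 = \frac{3721}{9} - 4757 = - \frac{39092}{9}$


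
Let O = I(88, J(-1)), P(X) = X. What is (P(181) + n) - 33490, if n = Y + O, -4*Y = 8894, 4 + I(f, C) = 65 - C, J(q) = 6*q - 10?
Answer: -70911/2 ≈ -35456.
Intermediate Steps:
J(q) = -10 + 6*q
I(f, C) = 61 - C (I(f, C) = -4 + (65 - C) = 61 - C)
Y = -4447/2 (Y = -¼*8894 = -4447/2 ≈ -2223.5)
O = 77 (O = 61 - (-10 + 6*(-1)) = 61 - (-10 - 6) = 61 - 1*(-16) = 61 + 16 = 77)
n = -4293/2 (n = -4447/2 + 77 = -4293/2 ≈ -2146.5)
(P(181) + n) - 33490 = (181 - 4293/2) - 33490 = -3931/2 - 33490 = -70911/2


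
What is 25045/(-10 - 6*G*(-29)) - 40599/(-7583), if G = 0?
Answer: -37902049/15166 ≈ -2499.1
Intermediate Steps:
25045/(-10 - 6*G*(-29)) - 40599/(-7583) = 25045/(-10 - 6*0*(-29)) - 40599/(-7583) = 25045/(-10 + 0*(-29)) - 40599*(-1/7583) = 25045/(-10 + 0) + 40599/7583 = 25045/(-10) + 40599/7583 = 25045*(-⅒) + 40599/7583 = -5009/2 + 40599/7583 = -37902049/15166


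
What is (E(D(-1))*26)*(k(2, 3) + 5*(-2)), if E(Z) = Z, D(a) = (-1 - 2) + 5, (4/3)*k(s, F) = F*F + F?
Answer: -52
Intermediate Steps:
k(s, F) = 3*F/4 + 3*F²/4 (k(s, F) = 3*(F*F + F)/4 = 3*(F² + F)/4 = 3*(F + F²)/4 = 3*F/4 + 3*F²/4)
D(a) = 2 (D(a) = -3 + 5 = 2)
(E(D(-1))*26)*(k(2, 3) + 5*(-2)) = (2*26)*((¾)*3*(1 + 3) + 5*(-2)) = 52*((¾)*3*4 - 10) = 52*(9 - 10) = 52*(-1) = -52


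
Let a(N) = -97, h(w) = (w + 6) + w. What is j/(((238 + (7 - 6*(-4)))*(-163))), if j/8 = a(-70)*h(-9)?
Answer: -9312/43847 ≈ -0.21237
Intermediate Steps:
h(w) = 6 + 2*w (h(w) = (6 + w) + w = 6 + 2*w)
j = 9312 (j = 8*(-97*(6 + 2*(-9))) = 8*(-97*(6 - 18)) = 8*(-97*(-12)) = 8*1164 = 9312)
j/(((238 + (7 - 6*(-4)))*(-163))) = 9312/(((238 + (7 - 6*(-4)))*(-163))) = 9312/(((238 + (7 + 24))*(-163))) = 9312/(((238 + 31)*(-163))) = 9312/((269*(-163))) = 9312/(-43847) = 9312*(-1/43847) = -9312/43847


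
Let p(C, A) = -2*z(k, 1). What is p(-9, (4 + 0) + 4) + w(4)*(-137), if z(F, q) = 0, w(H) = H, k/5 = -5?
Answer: -548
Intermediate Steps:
k = -25 (k = 5*(-5) = -25)
p(C, A) = 0 (p(C, A) = -2*0 = 0)
p(-9, (4 + 0) + 4) + w(4)*(-137) = 0 + 4*(-137) = 0 - 548 = -548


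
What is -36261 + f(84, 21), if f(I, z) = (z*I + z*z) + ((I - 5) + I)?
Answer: -33893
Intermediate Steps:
f(I, z) = -5 + z² + 2*I + I*z (f(I, z) = (I*z + z²) + ((-5 + I) + I) = (z² + I*z) + (-5 + 2*I) = -5 + z² + 2*I + I*z)
-36261 + f(84, 21) = -36261 + (-5 + 21² + 2*84 + 84*21) = -36261 + (-5 + 441 + 168 + 1764) = -36261 + 2368 = -33893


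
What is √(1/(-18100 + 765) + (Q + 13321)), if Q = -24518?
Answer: 2*I*√841180857665/17335 ≈ 105.82*I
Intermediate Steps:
√(1/(-18100 + 765) + (Q + 13321)) = √(1/(-18100 + 765) + (-24518 + 13321)) = √(1/(-17335) - 11197) = √(-1/17335 - 11197) = √(-194099996/17335) = 2*I*√841180857665/17335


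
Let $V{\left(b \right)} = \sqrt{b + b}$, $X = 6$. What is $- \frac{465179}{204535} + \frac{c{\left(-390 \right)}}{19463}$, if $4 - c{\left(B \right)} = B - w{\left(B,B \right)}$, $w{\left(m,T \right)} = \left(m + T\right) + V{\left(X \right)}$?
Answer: $- \frac{9132729387}{3980864705} + \frac{2 \sqrt{3}}{19463} \approx -2.294$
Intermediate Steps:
$V{\left(b \right)} = \sqrt{2} \sqrt{b}$ ($V{\left(b \right)} = \sqrt{2 b} = \sqrt{2} \sqrt{b}$)
$w{\left(m,T \right)} = T + m + 2 \sqrt{3}$ ($w{\left(m,T \right)} = \left(m + T\right) + \sqrt{2} \sqrt{6} = \left(T + m\right) + 2 \sqrt{3} = T + m + 2 \sqrt{3}$)
$c{\left(B \right)} = 4 + B + 2 \sqrt{3}$ ($c{\left(B \right)} = 4 - \left(B - \left(B + B + 2 \sqrt{3}\right)\right) = 4 - \left(B - \left(2 B + 2 \sqrt{3}\right)\right) = 4 - \left(- B - 2 \sqrt{3}\right) = 4 + \left(B + 2 \sqrt{3}\right) = 4 + B + 2 \sqrt{3}$)
$- \frac{465179}{204535} + \frac{c{\left(-390 \right)}}{19463} = - \frac{465179}{204535} + \frac{4 - 390 + 2 \sqrt{3}}{19463} = \left(-465179\right) \frac{1}{204535} + \left(-386 + 2 \sqrt{3}\right) \frac{1}{19463} = - \frac{465179}{204535} - \left(\frac{386}{19463} - \frac{2 \sqrt{3}}{19463}\right) = - \frac{9132729387}{3980864705} + \frac{2 \sqrt{3}}{19463}$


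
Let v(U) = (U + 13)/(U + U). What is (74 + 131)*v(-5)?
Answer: -164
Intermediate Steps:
v(U) = (13 + U)/(2*U) (v(U) = (13 + U)/((2*U)) = (13 + U)*(1/(2*U)) = (13 + U)/(2*U))
(74 + 131)*v(-5) = (74 + 131)*((1/2)*(13 - 5)/(-5)) = 205*((1/2)*(-1/5)*8) = 205*(-4/5) = -164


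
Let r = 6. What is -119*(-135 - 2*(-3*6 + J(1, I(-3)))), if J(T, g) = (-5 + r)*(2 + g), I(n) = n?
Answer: 11543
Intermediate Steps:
J(T, g) = 2 + g (J(T, g) = (-5 + 6)*(2 + g) = 1*(2 + g) = 2 + g)
-119*(-135 - 2*(-3*6 + J(1, I(-3)))) = -119*(-135 - 2*(-3*6 + (2 - 3))) = -119*(-135 - 2*(-18 - 1)) = -119*(-135 - 2*(-19)) = -119*(-135 + 38) = -119*(-97) = 11543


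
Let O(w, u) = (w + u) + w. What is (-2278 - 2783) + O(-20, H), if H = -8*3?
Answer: -5125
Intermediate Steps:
H = -24
O(w, u) = u + 2*w (O(w, u) = (u + w) + w = u + 2*w)
(-2278 - 2783) + O(-20, H) = (-2278 - 2783) + (-24 + 2*(-20)) = -5061 + (-24 - 40) = -5061 - 64 = -5125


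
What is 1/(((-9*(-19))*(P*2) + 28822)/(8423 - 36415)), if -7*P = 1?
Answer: -48986/50353 ≈ -0.97285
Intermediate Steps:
P = -⅐ (P = -⅐*1 = -⅐ ≈ -0.14286)
1/(((-9*(-19))*(P*2) + 28822)/(8423 - 36415)) = 1/(((-9*(-19))*(-⅐*2) + 28822)/(8423 - 36415)) = 1/((171*(-2/7) + 28822)/(-27992)) = 1/((-342/7 + 28822)*(-1/27992)) = 1/((201412/7)*(-1/27992)) = 1/(-50353/48986) = -48986/50353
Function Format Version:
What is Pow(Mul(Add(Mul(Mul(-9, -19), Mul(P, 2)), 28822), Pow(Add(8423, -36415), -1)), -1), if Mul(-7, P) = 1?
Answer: Rational(-48986, 50353) ≈ -0.97285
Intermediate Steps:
P = Rational(-1, 7) (P = Mul(Rational(-1, 7), 1) = Rational(-1, 7) ≈ -0.14286)
Pow(Mul(Add(Mul(Mul(-9, -19), Mul(P, 2)), 28822), Pow(Add(8423, -36415), -1)), -1) = Pow(Mul(Add(Mul(Mul(-9, -19), Mul(Rational(-1, 7), 2)), 28822), Pow(Add(8423, -36415), -1)), -1) = Pow(Mul(Add(Mul(171, Rational(-2, 7)), 28822), Pow(-27992, -1)), -1) = Pow(Mul(Add(Rational(-342, 7), 28822), Rational(-1, 27992)), -1) = Pow(Mul(Rational(201412, 7), Rational(-1, 27992)), -1) = Pow(Rational(-50353, 48986), -1) = Rational(-48986, 50353)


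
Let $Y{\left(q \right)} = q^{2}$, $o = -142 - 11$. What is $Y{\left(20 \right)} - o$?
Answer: $553$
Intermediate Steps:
$o = -153$
$Y{\left(20 \right)} - o = 20^{2} - -153 = 400 + 153 = 553$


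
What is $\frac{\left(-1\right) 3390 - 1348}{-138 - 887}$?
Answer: $\frac{4738}{1025} \approx 4.6224$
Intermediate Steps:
$\frac{\left(-1\right) 3390 - 1348}{-138 - 887} = \frac{-3390 - 1348}{-1025} = \left(-4738\right) \left(- \frac{1}{1025}\right) = \frac{4738}{1025}$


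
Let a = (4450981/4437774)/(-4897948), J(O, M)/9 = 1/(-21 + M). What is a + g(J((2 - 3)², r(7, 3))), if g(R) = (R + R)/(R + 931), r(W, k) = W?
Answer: -391305727207061/283111221397969800 ≈ -0.0013822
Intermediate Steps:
J(O, M) = 9/(-21 + M)
a = -4450981/21735986287752 (a = (4450981*(1/4437774))*(-1/4897948) = (4450981/4437774)*(-1/4897948) = -4450981/21735986287752 ≈ -2.0477e-7)
g(R) = 2*R/(931 + R) (g(R) = (2*R)/(931 + R) = 2*R/(931 + R))
a + g(J((2 - 3)², r(7, 3))) = -4450981/21735986287752 + 2*(9/(-21 + 7))/(931 + 9/(-21 + 7)) = -4450981/21735986287752 + 2*(9/(-14))/(931 + 9/(-14)) = -4450981/21735986287752 + 2*(9*(-1/14))/(931 + 9*(-1/14)) = -4450981/21735986287752 + 2*(-9/14)/(931 - 9/14) = -4450981/21735986287752 + 2*(-9/14)/(13025/14) = -4450981/21735986287752 + 2*(-9/14)*(14/13025) = -4450981/21735986287752 - 18/13025 = -391305727207061/283111221397969800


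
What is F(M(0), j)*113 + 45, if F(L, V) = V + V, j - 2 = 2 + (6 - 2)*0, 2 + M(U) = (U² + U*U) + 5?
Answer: 949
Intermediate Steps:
M(U) = 3 + 2*U² (M(U) = -2 + ((U² + U*U) + 5) = -2 + ((U² + U²) + 5) = -2 + (2*U² + 5) = -2 + (5 + 2*U²) = 3 + 2*U²)
j = 4 (j = 2 + (2 + (6 - 2)*0) = 2 + (2 + 4*0) = 2 + (2 + 0) = 2 + 2 = 4)
F(L, V) = 2*V
F(M(0), j)*113 + 45 = (2*4)*113 + 45 = 8*113 + 45 = 904 + 45 = 949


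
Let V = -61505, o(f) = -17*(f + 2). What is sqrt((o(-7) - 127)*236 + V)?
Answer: I*sqrt(71417) ≈ 267.24*I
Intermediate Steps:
o(f) = -34 - 17*f (o(f) = -17*(2 + f) = -34 - 17*f)
sqrt((o(-7) - 127)*236 + V) = sqrt(((-34 - 17*(-7)) - 127)*236 - 61505) = sqrt(((-34 + 119) - 127)*236 - 61505) = sqrt((85 - 127)*236 - 61505) = sqrt(-42*236 - 61505) = sqrt(-9912 - 61505) = sqrt(-71417) = I*sqrt(71417)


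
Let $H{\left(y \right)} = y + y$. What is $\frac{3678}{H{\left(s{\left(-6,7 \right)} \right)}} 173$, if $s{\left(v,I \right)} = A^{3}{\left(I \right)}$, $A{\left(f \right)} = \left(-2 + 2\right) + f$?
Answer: $\frac{318147}{343} \approx 927.54$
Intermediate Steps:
$A{\left(f \right)} = f$ ($A{\left(f \right)} = 0 + f = f$)
$s{\left(v,I \right)} = I^{3}$
$H{\left(y \right)} = 2 y$
$\frac{3678}{H{\left(s{\left(-6,7 \right)} \right)}} 173 = \frac{3678}{2 \cdot 7^{3}} \cdot 173 = \frac{3678}{2 \cdot 343} \cdot 173 = \frac{3678}{686} \cdot 173 = 3678 \cdot \frac{1}{686} \cdot 173 = \frac{1839}{343} \cdot 173 = \frac{318147}{343}$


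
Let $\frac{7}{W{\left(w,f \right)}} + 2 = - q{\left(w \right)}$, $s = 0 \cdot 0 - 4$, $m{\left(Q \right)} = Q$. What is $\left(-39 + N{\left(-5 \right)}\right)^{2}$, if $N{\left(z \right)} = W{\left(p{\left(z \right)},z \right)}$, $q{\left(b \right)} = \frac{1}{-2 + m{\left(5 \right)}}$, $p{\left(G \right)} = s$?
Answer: $1764$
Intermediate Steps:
$s = -4$ ($s = 0 - 4 = -4$)
$p{\left(G \right)} = -4$
$q{\left(b \right)} = \frac{1}{3}$ ($q{\left(b \right)} = \frac{1}{-2 + 5} = \frac{1}{3}$)
$W{\left(w,f \right)} = -3$ ($W{\left(w,f \right)} = \frac{7}{-2 - \frac{1}{3}} = \frac{7}{- \frac{7}{3}} = 7 \left(- \frac{3}{7}\right) = -3$)
$N{\left(z \right)} = -3$
$\left(-39 + N{\left(-5 \right)}\right)^{2} = \left(-39 - 3\right)^{2} = \left(-42\right)^{2} = 1764$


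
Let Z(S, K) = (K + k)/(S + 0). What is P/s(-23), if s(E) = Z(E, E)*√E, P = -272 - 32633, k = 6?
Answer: 32905*I*√23/17 ≈ 9282.8*I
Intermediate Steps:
P = -32905
Z(S, K) = (6 + K)/S (Z(S, K) = (K + 6)/(S + 0) = (6 + K)/S)
s(E) = (6 + E)/√E (s(E) = ((6 + E)/E)*√E = (6 + E)/√E)
P/s(-23) = -32905*I*√23/(6 - 23) = -32905*(-I*√23/17) = -(-32905)*I*√23/17 = 32905*I*√23/17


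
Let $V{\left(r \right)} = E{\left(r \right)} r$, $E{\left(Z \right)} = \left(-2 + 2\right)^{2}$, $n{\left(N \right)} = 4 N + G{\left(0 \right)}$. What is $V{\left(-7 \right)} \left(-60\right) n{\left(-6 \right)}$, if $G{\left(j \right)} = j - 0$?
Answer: $0$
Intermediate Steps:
$G{\left(j \right)} = j$ ($G{\left(j \right)} = j + 0 = j$)
$n{\left(N \right)} = 4 N$ ($n{\left(N \right)} = 4 N + 0 = 4 N$)
$E{\left(Z \right)} = 0$ ($E{\left(Z \right)} = 0^{2} = 0$)
$V{\left(r \right)} = 0$ ($V{\left(r \right)} = 0 r = 0$)
$V{\left(-7 \right)} \left(-60\right) n{\left(-6 \right)} = 0 \left(-60\right) 4 \left(-6\right) = 0 \left(-24\right) = 0$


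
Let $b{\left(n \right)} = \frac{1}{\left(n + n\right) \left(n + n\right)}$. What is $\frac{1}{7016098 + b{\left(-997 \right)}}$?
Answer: $\frac{3976036}{27896258227529} \approx 1.4253 \cdot 10^{-7}$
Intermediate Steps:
$b{\left(n \right)} = \frac{1}{4 n^{2}}$ ($b{\left(n \right)} = \frac{1}{2 n 2 n} = \frac{1}{4 n^{2}}$)
$\frac{1}{7016098 + b{\left(-997 \right)}} = \frac{1}{7016098 + \frac{1}{4 \cdot 994009}} = \frac{1}{7016098 + \frac{1}{4} \cdot \frac{1}{994009}} = \frac{1}{7016098 + \frac{1}{3976036}} = \frac{1}{\frac{27896258227529}{3976036}} = \frac{3976036}{27896258227529}$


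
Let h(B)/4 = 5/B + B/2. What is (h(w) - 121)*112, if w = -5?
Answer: -15120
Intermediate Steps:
h(B) = 2*B + 20/B (h(B) = 4*(5/B + B/2) = 4*(B/2 + 5/B) = 2*B + 20/B)
(h(w) - 121)*112 = ((2*(-5) + 20/(-5)) - 121)*112 = ((-10 + 20*(-⅕)) - 121)*112 = ((-10 - 4) - 121)*112 = (-14 - 121)*112 = -135*112 = -15120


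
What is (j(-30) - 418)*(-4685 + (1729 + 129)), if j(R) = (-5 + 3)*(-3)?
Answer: 1164724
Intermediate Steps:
j(R) = 6 (j(R) = -2*(-3) = 6)
(j(-30) - 418)*(-4685 + (1729 + 129)) = (6 - 418)*(-4685 + (1729 + 129)) = -412*(-4685 + 1858) = -412*(-2827) = 1164724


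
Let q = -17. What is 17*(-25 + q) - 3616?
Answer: -4330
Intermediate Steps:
17*(-25 + q) - 3616 = 17*(-25 - 17) - 3616 = 17*(-42) - 3616 = -714 - 3616 = -4330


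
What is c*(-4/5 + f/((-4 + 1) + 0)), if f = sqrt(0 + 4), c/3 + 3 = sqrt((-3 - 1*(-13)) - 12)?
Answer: 66/5 - 22*I*sqrt(2)/5 ≈ 13.2 - 6.2225*I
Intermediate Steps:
c = -9 + 3*I*sqrt(2) (c = -9 + 3*sqrt((-3 - 1*(-13)) - 12) = -9 + 3*sqrt((-3 + 13) - 12) = -9 + 3*sqrt(10 - 12) = -9 + 3*sqrt(-2) = -9 + 3*(I*sqrt(2)) = -9 + 3*I*sqrt(2) ≈ -9.0 + 4.2426*I)
f = 2 (f = sqrt(4) = 2)
c*(-4/5 + f/((-4 + 1) + 0)) = (-9 + 3*I*sqrt(2))*(-4/5 + 2/((-4 + 1) + 0)) = (-9 + 3*I*sqrt(2))*(-4*1/5 + 2/(-3 + 0)) = (-9 + 3*I*sqrt(2))*(-4/5 + 2/(-3)) = (-9 + 3*I*sqrt(2))*(-4/5 + 2*(-1/3)) = (-9 + 3*I*sqrt(2))*(-4/5 - 2/3) = (-9 + 3*I*sqrt(2))*(-22/15) = 66/5 - 22*I*sqrt(2)/5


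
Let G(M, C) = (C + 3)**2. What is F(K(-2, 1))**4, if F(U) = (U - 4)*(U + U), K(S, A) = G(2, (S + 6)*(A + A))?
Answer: 642694984729299216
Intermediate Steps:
G(M, C) = (3 + C)**2
K(S, A) = (3 + 2*A*(6 + S))**2 (K(S, A) = (3 + (S + 6)*(A + A))**2 = (3 + (6 + S)*(2*A))**2 = (3 + 2*A*(6 + S))**2)
F(U) = 2*U*(-4 + U) (F(U) = (-4 + U)*(2*U) = 2*U*(-4 + U))
F(K(-2, 1))**4 = (2*(3 + 2*1*(6 - 2))**2*(-4 + (3 + 2*1*(6 - 2))**2))**4 = (2*(3 + 2*1*4)**2*(-4 + (3 + 2*1*4)**2))**4 = (2*(3 + 8)**2*(-4 + (3 + 8)**2))**4 = (2*11**2*(-4 + 11**2))**4 = (2*121*(-4 + 121))**4 = (2*121*117)**4 = 28314**4 = 642694984729299216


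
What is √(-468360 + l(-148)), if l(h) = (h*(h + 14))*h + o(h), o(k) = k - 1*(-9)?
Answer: I*√3403635 ≈ 1844.9*I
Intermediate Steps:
o(k) = 9 + k (o(k) = k + 9 = 9 + k)
l(h) = 9 + h + h²*(14 + h) (l(h) = (h*(h + 14))*h + (9 + h) = (h*(14 + h))*h + (9 + h) = h²*(14 + h) + (9 + h) = 9 + h + h²*(14 + h))
√(-468360 + l(-148)) = √(-468360 + (9 - 148 + (-148)³ + 14*(-148)²)) = √(-468360 + (9 - 148 - 3241792 + 14*21904)) = √(-468360 + (9 - 148 - 3241792 + 306656)) = √(-468360 - 2935275) = √(-3403635) = I*√3403635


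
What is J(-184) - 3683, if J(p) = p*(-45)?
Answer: 4597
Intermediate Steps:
J(p) = -45*p
J(-184) - 3683 = -45*(-184) - 3683 = 8280 - 3683 = 4597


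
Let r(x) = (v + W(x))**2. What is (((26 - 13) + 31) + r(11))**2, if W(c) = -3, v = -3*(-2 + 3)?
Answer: 6400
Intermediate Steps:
v = -3 (v = -3*1 = -3)
r(x) = 36 (r(x) = (-3 - 3)**2 = (-6)**2 = 36)
(((26 - 13) + 31) + r(11))**2 = (((26 - 13) + 31) + 36)**2 = ((13 + 31) + 36)**2 = (44 + 36)**2 = 80**2 = 6400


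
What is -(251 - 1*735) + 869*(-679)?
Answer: -589567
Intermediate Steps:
-(251 - 1*735) + 869*(-679) = -(251 - 735) - 590051 = -1*(-484) - 590051 = 484 - 590051 = -589567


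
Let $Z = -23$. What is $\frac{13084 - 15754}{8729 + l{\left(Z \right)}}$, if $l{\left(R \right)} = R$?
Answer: $- \frac{445}{1451} \approx -0.30668$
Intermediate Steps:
$\frac{13084 - 15754}{8729 + l{\left(Z \right)}} = \frac{13084 - 15754}{8729 - 23} = - \frac{2670}{8706} = \left(-2670\right) \frac{1}{8706} = - \frac{445}{1451}$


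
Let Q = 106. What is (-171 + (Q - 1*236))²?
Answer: 90601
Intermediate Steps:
(-171 + (Q - 1*236))² = (-171 + (106 - 1*236))² = (-171 + (106 - 236))² = (-171 - 130)² = (-301)² = 90601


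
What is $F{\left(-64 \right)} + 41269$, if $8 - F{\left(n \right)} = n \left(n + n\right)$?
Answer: $33085$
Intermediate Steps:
$F{\left(n \right)} = 8 - 2 n^{2}$ ($F{\left(n \right)} = 8 - n \left(n + n\right) = 8 - n 2 n = 8 - 2 n^{2}$)
$F{\left(-64 \right)} + 41269 = \left(8 - 2 \left(-64\right)^{2}\right) + 41269 = \left(8 - 8192\right) + 41269 = -8184 + 41269 = 33085$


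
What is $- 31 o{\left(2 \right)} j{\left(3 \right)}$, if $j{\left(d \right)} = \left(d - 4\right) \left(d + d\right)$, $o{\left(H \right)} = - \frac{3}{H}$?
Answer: $-279$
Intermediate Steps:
$j{\left(d \right)} = 2 d \left(-4 + d\right)$ ($j{\left(d \right)} = \left(-4 + d\right) 2 d = 2 d \left(-4 + d\right)$)
$- 31 o{\left(2 \right)} j{\left(3 \right)} = - 31 \left(- \frac{3}{2}\right) 2 \cdot 3 \left(-4 + 3\right) = - 31 \left(\left(-3\right) \frac{1}{2}\right) 2 \cdot 3 \left(-1\right) = \left(-31\right) \left(- \frac{3}{2}\right) \left(-6\right) = \frac{93}{2} \left(-6\right) = -279$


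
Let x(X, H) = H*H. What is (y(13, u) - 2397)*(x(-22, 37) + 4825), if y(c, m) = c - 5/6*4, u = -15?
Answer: -44361428/3 ≈ -1.4787e+7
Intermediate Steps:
x(X, H) = H²
y(c, m) = -10/3 + c (y(c, m) = c - 5*⅙*4 = c - ⅚*4 = c - 10/3 = -10/3 + c)
(y(13, u) - 2397)*(x(-22, 37) + 4825) = ((-10/3 + 13) - 2397)*(37² + 4825) = (29/3 - 2397)*(1369 + 4825) = -7162/3*6194 = -44361428/3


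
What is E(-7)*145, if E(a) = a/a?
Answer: 145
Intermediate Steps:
E(a) = 1
E(-7)*145 = 1*145 = 145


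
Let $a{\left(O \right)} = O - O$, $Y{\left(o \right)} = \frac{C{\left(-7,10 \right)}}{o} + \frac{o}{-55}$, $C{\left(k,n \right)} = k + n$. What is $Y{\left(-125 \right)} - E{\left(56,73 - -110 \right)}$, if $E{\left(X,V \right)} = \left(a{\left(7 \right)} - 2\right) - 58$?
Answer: $\frac{85592}{1375} \approx 62.249$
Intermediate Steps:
$Y{\left(o \right)} = \frac{3}{o} - \frac{o}{55}$ ($Y{\left(o \right)} = \frac{-7 + 10}{o} + \frac{o}{-55} = \frac{3}{o} + o \left(- \frac{1}{55}\right) = \frac{3}{o} - \frac{o}{55}$)
$a{\left(O \right)} = 0$
$E{\left(X,V \right)} = -60$ ($E{\left(X,V \right)} = \left(0 - 2\right) - 58 = -2 - 58 = -60$)
$Y{\left(-125 \right)} - E{\left(56,73 - -110 \right)} = \left(\frac{3}{-125} - - \frac{25}{11}\right) - -60 = \left(3 \left(- \frac{1}{125}\right) + \frac{25}{11}\right) + 60 = \left(- \frac{3}{125} + \frac{25}{11}\right) + 60 = \frac{3092}{1375} + 60 = \frac{85592}{1375}$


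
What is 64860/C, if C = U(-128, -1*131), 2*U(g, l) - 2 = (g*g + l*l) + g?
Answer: 5640/1453 ≈ 3.8816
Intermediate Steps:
U(g, l) = 1 + g/2 + g²/2 + l²/2 (U(g, l) = 1 + ((g*g + l*l) + g)/2 = 1 + ((g² + l²) + g)/2 = 1 + (g + g² + l²)/2 = 1 + (g/2 + g²/2 + l²/2) = 1 + g/2 + g²/2 + l²/2)
C = 33419/2 (C = 1 + (½)*(-128) + (½)*(-128)² + (-1*131)²/2 = 1 - 64 + (½)*16384 + (½)*(-131)² = 1 - 64 + 8192 + (½)*17161 = 1 - 64 + 8192 + 17161/2 = 33419/2 ≈ 16710.)
64860/C = 64860/(33419/2) = 64860*(2/33419) = 5640/1453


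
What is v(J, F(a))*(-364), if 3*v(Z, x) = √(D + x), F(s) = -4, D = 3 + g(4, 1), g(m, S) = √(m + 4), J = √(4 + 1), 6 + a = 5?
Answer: -364*√(-1 + 2*√2)/3 ≈ -164.07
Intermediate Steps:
a = -1 (a = -6 + 5 = -1)
J = √5 ≈ 2.2361
g(m, S) = √(4 + m)
D = 3 + 2*√2 (D = 3 + √(4 + 4) = 3 + √8 = 3 + 2*√2 ≈ 5.8284)
v(Z, x) = √(3 + x + 2*√2)/3 (v(Z, x) = √((3 + 2*√2) + x)/3 = √(3 + x + 2*√2)/3)
v(J, F(a))*(-364) = (√(3 - 4 + 2*√2)/3)*(-364) = (√(-1 + 2*√2)/3)*(-364) = -364*√(-1 + 2*√2)/3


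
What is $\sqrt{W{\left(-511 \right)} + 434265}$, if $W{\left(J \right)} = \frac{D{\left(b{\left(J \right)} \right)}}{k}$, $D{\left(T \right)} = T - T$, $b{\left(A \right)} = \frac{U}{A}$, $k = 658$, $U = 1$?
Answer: $\sqrt{434265} \approx 658.99$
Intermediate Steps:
$b{\left(A \right)} = \frac{1}{A}$ ($b{\left(A \right)} = 1 \frac{1}{A} = \frac{1}{A}$)
$D{\left(T \right)} = 0$
$W{\left(J \right)} = 0$ ($W{\left(J \right)} = \frac{0}{658} = 0 \cdot \frac{1}{658} = 0$)
$\sqrt{W{\left(-511 \right)} + 434265} = \sqrt{0 + 434265} = \sqrt{434265}$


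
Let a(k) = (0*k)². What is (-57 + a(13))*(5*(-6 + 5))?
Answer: 285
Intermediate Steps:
a(k) = 0 (a(k) = 0² = 0)
(-57 + a(13))*(5*(-6 + 5)) = (-57 + 0)*(5*(-6 + 5)) = -285*(-1) = -57*(-5) = 285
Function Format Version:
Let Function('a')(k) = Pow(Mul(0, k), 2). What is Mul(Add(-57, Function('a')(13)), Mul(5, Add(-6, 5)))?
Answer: 285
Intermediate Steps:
Function('a')(k) = 0 (Function('a')(k) = Pow(0, 2) = 0)
Mul(Add(-57, Function('a')(13)), Mul(5, Add(-6, 5))) = Mul(Add(-57, 0), Mul(5, Add(-6, 5))) = Mul(-57, Mul(5, -1)) = Mul(-57, -5) = 285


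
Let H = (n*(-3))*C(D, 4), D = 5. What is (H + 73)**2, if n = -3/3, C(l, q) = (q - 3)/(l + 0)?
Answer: 135424/25 ≈ 5417.0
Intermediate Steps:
C(l, q) = (-3 + q)/l
n = -1 (n = -3*1/3 = -1)
H = 3/5 (H = (-1*(-3))*((-3 + 4)/5) = 3*((1/5)*1) = 3*(1/5) = 3/5 ≈ 0.60000)
(H + 73)**2 = (3/5 + 73)**2 = (368/5)**2 = 135424/25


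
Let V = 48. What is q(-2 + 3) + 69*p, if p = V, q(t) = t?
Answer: 3313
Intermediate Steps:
p = 48
q(-2 + 3) + 69*p = (-2 + 3) + 69*48 = 1 + 3312 = 3313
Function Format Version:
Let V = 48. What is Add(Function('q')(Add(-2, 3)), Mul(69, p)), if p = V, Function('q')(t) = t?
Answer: 3313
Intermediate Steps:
p = 48
Add(Function('q')(Add(-2, 3)), Mul(69, p)) = Add(Add(-2, 3), Mul(69, 48)) = Add(1, 3312) = 3313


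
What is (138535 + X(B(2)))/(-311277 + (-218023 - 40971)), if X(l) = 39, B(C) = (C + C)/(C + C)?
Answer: -138574/570271 ≈ -0.24300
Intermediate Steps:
B(C) = 1 (B(C) = (2*C)/((2*C)) = (2*C)*(1/(2*C)) = 1)
(138535 + X(B(2)))/(-311277 + (-218023 - 40971)) = (138535 + 39)/(-311277 + (-218023 - 40971)) = 138574/(-311277 - 258994) = 138574/(-570271) = 138574*(-1/570271) = -138574/570271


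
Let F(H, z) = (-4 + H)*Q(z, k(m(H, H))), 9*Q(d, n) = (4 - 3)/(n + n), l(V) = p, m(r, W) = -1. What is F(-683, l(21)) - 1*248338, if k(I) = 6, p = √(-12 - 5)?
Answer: -8940397/36 ≈ -2.4834e+5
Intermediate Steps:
p = I*√17 (p = √(-17) = I*√17 ≈ 4.1231*I)
l(V) = I*√17
Q(d, n) = 1/(18*n) (Q(d, n) = ((4 - 3)/(n + n))/9 = (1/(2*n))/9 = 1/(18*n))
F(H, z) = -1/27 + H/108 (F(H, z) = (-4 + H)*((1/18)/6) = (-4 + H)*((1/18)*(⅙)) = (-4 + H)*(1/108) = -1/27 + H/108)
F(-683, l(21)) - 1*248338 = (-1/27 + (1/108)*(-683)) - 1*248338 = (-1/27 - 683/108) - 248338 = -229/36 - 248338 = -8940397/36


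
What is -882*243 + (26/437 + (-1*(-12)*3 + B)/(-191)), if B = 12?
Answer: -17889164252/83467 ≈ -2.1433e+5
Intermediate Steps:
-882*243 + (26/437 + (-1*(-12)*3 + B)/(-191)) = -882*243 + (26/437 + (-1*(-12)*3 + 12)/(-191)) = -214326 + (26*(1/437) + (12*3 + 12)*(-1/191)) = -214326 + (26/437 + (36 + 12)*(-1/191)) = -214326 + (26/437 + 48*(-1/191)) = -214326 + (26/437 - 48/191) = -214326 - 16010/83467 = -17889164252/83467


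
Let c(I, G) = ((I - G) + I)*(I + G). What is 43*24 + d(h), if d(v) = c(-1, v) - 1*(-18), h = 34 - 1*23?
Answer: 920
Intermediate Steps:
c(I, G) = (G + I)*(-G + 2*I) (c(I, G) = (-G + 2*I)*(G + I) = (G + I)*(-G + 2*I))
h = 11 (h = 34 - 23 = 11)
d(v) = 20 - v - v² (d(v) = (-v² + 2*(-1)² + v*(-1)) - 1*(-18) = (-v² + 2*1 - v) + 18 = (-v² + 2 - v) + 18 = (2 - v - v²) + 18 = 20 - v - v²)
43*24 + d(h) = 43*24 + (20 - 1*11 - 1*11²) = 1032 + (20 - 11 - 1*121) = 1032 + (20 - 11 - 121) = 1032 - 112 = 920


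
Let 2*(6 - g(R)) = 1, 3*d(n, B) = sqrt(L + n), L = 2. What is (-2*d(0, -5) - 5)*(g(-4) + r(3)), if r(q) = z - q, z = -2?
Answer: -5/2 - sqrt(2)/3 ≈ -2.9714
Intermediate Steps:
d(n, B) = sqrt(2 + n)/3
g(R) = 11/2 (g(R) = 6 - 1/2*1 = 6 - 1/2 = 11/2)
r(q) = -2 - q
(-2*d(0, -5) - 5)*(g(-4) + r(3)) = (-2*sqrt(2 + 0)/3 - 5)*(11/2 + (-2 - 1*3)) = (-2*sqrt(2)/3 - 5)*(11/2 + (-2 - 3)) = (-2*sqrt(2)/3 - 5)*(11/2 - 5) = (-5 - 2*sqrt(2)/3)*(1/2) = -5/2 - sqrt(2)/3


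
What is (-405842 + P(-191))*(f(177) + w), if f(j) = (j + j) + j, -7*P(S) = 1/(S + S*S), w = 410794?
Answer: -8481195998866165/50806 ≈ -1.6693e+11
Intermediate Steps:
P(S) = -1/(7*(S + S²)) (P(S) = -1/(7*(S + S*S)) = -1/(7*(S + S²)))
f(j) = 3*j (f(j) = 2*j + j = 3*j)
(-405842 + P(-191))*(f(177) + w) = (-405842 - ⅐/(-191*(1 - 191)))*(3*177 + 410794) = (-405842 - ⅐*(-1/191)/(-190))*(531 + 410794) = (-405842 - ⅐*(-1/191)*(-1/190))*411325 = (-405842 - 1/254030)*411325 = -103096043261/254030*411325 = -8481195998866165/50806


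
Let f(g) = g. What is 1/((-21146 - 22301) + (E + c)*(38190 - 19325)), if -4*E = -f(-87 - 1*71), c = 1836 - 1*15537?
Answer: -2/518515959 ≈ -3.8572e-9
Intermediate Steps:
c = -13701 (c = 1836 - 15537 = -13701)
E = -79/2 (E = -(-1)*(-87 - 1*71)/4 = -(-1)*(-87 - 71)/4 = -(-1)*(-158)/4 = -1/4*158 = -79/2 ≈ -39.500)
1/((-21146 - 22301) + (E + c)*(38190 - 19325)) = 1/((-21146 - 22301) + (-79/2 - 13701)*(38190 - 19325)) = 1/(-43447 - 27481/2*18865) = 1/(-43447 - 518429065/2) = 1/(-518515959/2) = -2/518515959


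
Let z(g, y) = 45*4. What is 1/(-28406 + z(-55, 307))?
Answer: -1/28226 ≈ -3.5428e-5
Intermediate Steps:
z(g, y) = 180
1/(-28406 + z(-55, 307)) = 1/(-28406 + 180) = 1/(-28226) = -1/28226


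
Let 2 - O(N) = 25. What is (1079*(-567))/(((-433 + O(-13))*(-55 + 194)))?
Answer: 203931/21128 ≈ 9.6522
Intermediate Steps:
O(N) = -23 (O(N) = 2 - 1*25 = 2 - 25 = -23)
(1079*(-567))/(((-433 + O(-13))*(-55 + 194))) = (1079*(-567))/(((-433 - 23)*(-55 + 194))) = -611793/((-456*139)) = -611793/(-63384) = -611793*(-1/63384) = 203931/21128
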